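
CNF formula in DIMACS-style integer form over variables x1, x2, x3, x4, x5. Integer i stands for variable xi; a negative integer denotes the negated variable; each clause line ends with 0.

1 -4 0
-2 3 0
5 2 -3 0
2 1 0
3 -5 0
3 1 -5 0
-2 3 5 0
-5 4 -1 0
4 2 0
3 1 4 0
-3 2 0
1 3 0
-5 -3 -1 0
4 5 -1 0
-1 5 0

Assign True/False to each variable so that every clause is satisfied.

x1=0  x2=1  x3=1  x4=0  x5=1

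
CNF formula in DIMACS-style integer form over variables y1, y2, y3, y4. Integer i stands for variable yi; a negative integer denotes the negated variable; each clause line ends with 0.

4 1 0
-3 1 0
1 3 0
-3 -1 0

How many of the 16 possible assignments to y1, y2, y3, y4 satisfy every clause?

4

Satisfying assignments:
  y1=1 y2=0 y3=0 y4=0
  y1=1 y2=0 y3=0 y4=1
  y1=1 y2=1 y3=0 y4=0
  y1=1 y2=1 y3=0 y4=1
That's 4 in total.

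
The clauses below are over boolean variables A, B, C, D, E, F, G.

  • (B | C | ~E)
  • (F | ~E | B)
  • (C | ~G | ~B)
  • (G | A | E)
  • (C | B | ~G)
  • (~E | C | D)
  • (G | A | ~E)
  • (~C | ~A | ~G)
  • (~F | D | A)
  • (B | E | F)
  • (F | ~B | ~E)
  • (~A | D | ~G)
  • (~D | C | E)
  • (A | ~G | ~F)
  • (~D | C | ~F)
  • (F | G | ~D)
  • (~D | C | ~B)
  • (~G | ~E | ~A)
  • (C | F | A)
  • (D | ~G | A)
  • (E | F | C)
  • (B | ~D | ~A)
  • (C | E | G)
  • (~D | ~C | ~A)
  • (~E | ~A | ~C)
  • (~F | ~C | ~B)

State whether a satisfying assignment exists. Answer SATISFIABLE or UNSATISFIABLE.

SATISFIABLE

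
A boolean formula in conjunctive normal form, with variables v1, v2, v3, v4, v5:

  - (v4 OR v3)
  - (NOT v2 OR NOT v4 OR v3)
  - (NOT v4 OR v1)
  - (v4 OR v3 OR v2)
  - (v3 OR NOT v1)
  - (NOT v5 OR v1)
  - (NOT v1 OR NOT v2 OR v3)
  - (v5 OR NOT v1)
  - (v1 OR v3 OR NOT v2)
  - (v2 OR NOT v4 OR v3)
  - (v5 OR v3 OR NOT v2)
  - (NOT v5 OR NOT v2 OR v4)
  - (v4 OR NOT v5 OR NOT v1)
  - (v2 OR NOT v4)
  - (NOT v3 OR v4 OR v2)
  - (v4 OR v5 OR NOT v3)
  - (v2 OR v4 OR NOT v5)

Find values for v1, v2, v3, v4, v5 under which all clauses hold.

v1=True, v2=True, v3=True, v4=True, v5=True

Try v1 = True.
  then v3 is forced to True.
  then v5 is forced to True.
  then v4 is forced to True.
  then v2 is forced to True.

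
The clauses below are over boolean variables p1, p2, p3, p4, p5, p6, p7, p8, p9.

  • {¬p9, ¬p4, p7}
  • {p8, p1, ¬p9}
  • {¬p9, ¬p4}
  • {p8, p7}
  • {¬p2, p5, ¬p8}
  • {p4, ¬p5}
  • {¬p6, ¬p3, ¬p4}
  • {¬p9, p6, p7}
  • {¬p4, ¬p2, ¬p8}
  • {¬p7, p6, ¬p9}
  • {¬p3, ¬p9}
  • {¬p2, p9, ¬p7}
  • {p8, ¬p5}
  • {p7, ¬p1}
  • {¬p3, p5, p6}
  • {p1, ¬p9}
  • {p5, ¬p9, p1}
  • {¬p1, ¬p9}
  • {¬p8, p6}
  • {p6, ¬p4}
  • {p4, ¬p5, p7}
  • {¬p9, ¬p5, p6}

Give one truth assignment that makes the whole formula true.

p1 = T, p2 = F, p3 = F, p4 = F, p5 = F, p6 = F, p7 = T, p8 = F, p9 = F

p2 occurs only negated in the remaining clauses — set p2 = False.
p3 occurs only negated in the remaining clauses — set p3 = False.
Try p1 = True.
  then p7 is forced to True.
  then p9 is forced to False.
Try p4 = False.
  then p5 is forced to False.
Branch on p6: take p6 = False.
  then p8 is forced to False.
Every clause has at least one true literal under this assignment.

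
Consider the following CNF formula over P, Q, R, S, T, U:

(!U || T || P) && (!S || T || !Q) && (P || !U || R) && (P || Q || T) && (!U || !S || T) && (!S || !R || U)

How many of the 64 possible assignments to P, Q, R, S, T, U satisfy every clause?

35

Case analysis on T and U:
  T=T, U=T: Q, S free; 3 ways for (P,R) × 2^2 = 12.
  T=T, U=F: P, Q free; 3 ways for (R,S) × 2^2 = 12.
  T=F, U=T: remaining (P,Q,R,S) ∈ {(T,F,F,F); (T,F,T,F); (T,T,F,F); (T,T,T,F)} — 4.
  T=F, U=F: 7 of the 16 assignments to (P,Q,R,S) work.
Total: 12 + 12 + 4 + 7 = 35.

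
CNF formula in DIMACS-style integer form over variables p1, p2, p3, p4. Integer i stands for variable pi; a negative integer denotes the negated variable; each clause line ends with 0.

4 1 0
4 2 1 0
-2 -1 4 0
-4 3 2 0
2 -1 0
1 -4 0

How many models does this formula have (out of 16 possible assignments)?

2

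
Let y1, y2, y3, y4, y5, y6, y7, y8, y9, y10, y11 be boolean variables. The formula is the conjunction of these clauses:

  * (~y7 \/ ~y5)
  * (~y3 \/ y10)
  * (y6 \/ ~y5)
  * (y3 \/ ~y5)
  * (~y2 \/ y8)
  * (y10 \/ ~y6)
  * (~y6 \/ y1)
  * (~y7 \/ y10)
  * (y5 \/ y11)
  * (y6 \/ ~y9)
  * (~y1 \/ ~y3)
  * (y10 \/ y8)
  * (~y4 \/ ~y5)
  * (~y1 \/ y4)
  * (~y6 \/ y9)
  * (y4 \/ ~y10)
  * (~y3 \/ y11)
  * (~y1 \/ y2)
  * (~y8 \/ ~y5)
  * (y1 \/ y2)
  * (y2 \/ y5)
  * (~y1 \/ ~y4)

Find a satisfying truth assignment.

Pure literal: y7 appears only negated; assign y7 = False.
y11 occurs only positively in the remaining clauses — set y11 = True.
Try y1 = False.
  then y6 is forced to False.
  then y5 is forced to False.
  then y9 is forced to False.
  then y2 is forced to True.
  then y8 is forced to True.
Set y3 = True and propagate.
  then y10 is forced to True.
  then y4 is forced to True.
Every clause has at least one true literal under this assignment.

y1=F, y2=T, y3=T, y4=T, y5=F, y6=F, y7=F, y8=T, y9=F, y10=T, y11=T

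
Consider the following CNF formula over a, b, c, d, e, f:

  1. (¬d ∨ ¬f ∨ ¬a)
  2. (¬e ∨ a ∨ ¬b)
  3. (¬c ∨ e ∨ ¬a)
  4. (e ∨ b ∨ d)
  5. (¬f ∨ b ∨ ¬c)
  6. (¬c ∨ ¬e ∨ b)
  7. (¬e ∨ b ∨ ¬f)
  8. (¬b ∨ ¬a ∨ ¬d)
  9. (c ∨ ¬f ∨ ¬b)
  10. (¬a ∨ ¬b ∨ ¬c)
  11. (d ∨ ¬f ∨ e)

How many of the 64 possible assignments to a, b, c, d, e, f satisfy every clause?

Case analysis on b and e:
  b=1, e=1: remaining (a,c,d,f) ∈ {(1,0,0,0)} — 1.
  b=1, e=0: 6 of the 16 assignments to (a,c,d,f) work.
  b=0, e=1: remaining (a,c,d,f) ∈ {(0,0,0,0); (0,0,1,0); (1,0,0,0); (1,0,1,0)} — 4.
  b=0, e=0: remaining (a,c,d,f) ∈ {(0,0,1,0); (0,0,1,1); (0,1,1,0); (1,0,1,0)} — 4.
Total: 1 + 6 + 4 + 4 = 15.

15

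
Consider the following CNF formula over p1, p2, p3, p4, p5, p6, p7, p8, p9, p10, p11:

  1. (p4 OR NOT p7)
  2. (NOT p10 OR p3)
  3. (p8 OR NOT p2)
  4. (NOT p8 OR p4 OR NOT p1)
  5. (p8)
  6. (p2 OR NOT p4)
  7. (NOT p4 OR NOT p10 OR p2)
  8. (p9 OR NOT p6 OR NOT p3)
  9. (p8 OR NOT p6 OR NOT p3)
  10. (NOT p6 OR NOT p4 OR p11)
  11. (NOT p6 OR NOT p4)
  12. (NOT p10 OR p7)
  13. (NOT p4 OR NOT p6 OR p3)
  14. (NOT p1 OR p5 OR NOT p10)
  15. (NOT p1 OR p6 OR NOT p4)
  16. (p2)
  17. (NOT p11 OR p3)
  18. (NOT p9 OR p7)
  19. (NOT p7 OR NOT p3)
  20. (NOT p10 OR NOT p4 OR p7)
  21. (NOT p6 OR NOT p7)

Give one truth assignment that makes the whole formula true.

p1 = False, p2 = True, p3 = False, p4 = False, p5 = False, p6 = False, p7 = False, p8 = True, p9 = False, p10 = False, p11 = False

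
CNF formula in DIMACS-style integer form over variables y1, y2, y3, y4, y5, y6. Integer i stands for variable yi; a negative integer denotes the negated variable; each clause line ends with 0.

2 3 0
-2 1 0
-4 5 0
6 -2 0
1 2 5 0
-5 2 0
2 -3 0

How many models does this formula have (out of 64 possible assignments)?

6

Satisfying assignments:
  y1=T y2=T y3=F y4=F y5=F y6=T
  y1=T y2=T y3=F y4=F y5=T y6=T
  y1=T y2=T y3=F y4=T y5=T y6=T
  y1=T y2=T y3=T y4=F y5=F y6=T
  y1=T y2=T y3=T y4=F y5=T y6=T
  y1=T y2=T y3=T y4=T y5=T y6=T
That's 6 in total.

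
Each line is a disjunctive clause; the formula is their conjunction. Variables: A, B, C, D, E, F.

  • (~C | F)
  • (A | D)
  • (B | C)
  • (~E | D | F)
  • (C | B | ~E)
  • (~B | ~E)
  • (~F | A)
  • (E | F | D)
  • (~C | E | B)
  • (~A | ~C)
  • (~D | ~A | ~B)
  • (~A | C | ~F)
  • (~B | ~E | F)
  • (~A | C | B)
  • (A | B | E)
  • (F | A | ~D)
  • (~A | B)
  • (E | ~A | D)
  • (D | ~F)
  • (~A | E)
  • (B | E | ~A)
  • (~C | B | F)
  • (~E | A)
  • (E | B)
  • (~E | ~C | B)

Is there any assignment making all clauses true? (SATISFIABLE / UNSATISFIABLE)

UNSATISFIABLE

A = True:
  propagation gives C=False, B=True, E=False; an empty clause results — contradiction.
A = False:
  propagation gives D=True, F=False; an empty clause results — contradiction.
Every branch closes, so no satisfying assignment exists.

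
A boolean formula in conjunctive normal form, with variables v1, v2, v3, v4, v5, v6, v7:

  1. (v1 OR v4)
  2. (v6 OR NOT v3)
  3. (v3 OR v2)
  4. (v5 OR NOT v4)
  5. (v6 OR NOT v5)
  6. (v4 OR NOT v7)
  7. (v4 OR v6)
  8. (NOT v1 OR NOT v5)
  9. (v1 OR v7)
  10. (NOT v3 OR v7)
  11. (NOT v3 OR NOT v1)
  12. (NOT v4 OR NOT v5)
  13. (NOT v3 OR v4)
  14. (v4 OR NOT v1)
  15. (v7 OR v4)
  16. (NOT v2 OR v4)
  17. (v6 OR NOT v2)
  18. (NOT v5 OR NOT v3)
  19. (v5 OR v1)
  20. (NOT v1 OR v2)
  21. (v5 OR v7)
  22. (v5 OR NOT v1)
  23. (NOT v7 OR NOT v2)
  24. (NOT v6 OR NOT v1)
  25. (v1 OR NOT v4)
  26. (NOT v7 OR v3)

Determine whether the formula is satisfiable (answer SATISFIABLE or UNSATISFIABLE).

v1 = True:
  propagation gives v5=False; an empty clause results — contradiction.
v1 = False:
  propagation gives v4=True; an empty clause results — contradiction.
Every branch closes, so no satisfying assignment exists.

UNSATISFIABLE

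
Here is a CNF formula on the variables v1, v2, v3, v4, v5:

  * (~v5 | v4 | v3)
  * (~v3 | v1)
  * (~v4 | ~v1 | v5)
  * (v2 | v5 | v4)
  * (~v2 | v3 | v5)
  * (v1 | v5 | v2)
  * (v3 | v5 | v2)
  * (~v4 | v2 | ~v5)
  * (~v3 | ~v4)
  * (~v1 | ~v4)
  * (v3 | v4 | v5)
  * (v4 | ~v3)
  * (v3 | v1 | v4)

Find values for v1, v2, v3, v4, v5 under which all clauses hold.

v1=F, v2=T, v3=F, v4=T, v5=T

Branch on v1: take v1 = False.
  then v3 is forced to False.
  then v4 is forced to True.
Set v2 = True and propagate.
  then v5 is forced to True.
Every clause has at least one true literal under this assignment.
Check each clause:
  1. (v4 | v3 | ~v5) — v4 is true.
  2. (v1 | ~v3) — ~v3 is true.
  3. (~v1 | ~v4 | v5) — v5 is true.
  4. (v2 | v4 | v5) — v2 is true.
  5. (v3 | ~v2 | v5) — v5 is true.
  6. (v2 | v1 | v5) — v2 is true.
  7. (v2 | v3 | v5) — v2 is true.
  8. (~v5 | ~v4 | v2) — v2 is true.
  9. (~v3 | ~v4) — ~v3 is true.
  10. (~v1 | ~v4) — ~v1 is true.
  11. (v3 | v4 | v5) — v4 is true.
  12. (v4 | ~v3) — v4 is true.
  13. (v4 | v1 | v3) — v4 is true.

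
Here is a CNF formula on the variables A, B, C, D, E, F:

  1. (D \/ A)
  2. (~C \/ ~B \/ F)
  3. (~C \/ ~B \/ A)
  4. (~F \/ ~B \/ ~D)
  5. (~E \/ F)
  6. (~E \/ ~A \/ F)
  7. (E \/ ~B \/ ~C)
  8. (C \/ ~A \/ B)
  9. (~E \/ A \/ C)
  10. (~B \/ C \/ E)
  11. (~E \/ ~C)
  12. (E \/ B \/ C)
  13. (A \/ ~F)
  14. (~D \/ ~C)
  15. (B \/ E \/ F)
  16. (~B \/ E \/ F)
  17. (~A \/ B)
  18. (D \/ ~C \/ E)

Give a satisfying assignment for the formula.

A=True, B=True, C=False, D=False, E=True, F=True

Branch on A: take A = True.
  then B is forced to True.
Set C = False and propagate.
  then E is forced to True.
  then F is forced to True.
  then D is forced to False.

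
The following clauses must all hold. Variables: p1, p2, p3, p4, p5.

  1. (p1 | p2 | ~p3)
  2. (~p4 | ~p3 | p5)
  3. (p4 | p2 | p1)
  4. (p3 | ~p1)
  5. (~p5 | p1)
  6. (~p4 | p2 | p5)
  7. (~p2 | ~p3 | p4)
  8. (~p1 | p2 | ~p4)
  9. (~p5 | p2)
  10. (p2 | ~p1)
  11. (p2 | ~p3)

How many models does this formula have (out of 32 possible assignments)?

3

Satisfying assignments:
  p1=0 p2=1 p3=0 p4=0 p5=0
  p1=0 p2=1 p3=0 p4=1 p5=0
  p1=1 p2=1 p3=1 p4=1 p5=1
Count: 3.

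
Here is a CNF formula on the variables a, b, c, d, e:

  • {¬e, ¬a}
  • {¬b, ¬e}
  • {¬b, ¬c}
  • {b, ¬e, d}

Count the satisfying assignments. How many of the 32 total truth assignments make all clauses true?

Split on b, then e.
  b=T, e=T: a clause becomes empty — 0.
  b=T, e=F: remaining (a,c,d) ∈ {(F,F,F); (F,F,T); (T,F,F); (T,F,T)} — 4.
  b=F, e=T: remaining (a,c,d) ∈ {(F,F,T); (F,T,T)} — 2.
  b=F, e=F: a, c, d free → 2^3 = 8.
Total: 0 + 4 + 2 + 8 = 14.

14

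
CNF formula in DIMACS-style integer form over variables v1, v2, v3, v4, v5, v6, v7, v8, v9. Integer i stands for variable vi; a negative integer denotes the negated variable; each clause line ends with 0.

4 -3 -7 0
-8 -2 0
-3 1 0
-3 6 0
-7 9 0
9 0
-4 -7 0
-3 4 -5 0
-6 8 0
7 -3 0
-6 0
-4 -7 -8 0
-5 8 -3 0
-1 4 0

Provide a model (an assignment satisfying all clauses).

v1 = False, v2 = False, v3 = False, v4 = False, v5 = True, v6 = False, v7 = False, v8 = True, v9 = True

Unit propagation: (v9) forces v9 = True.
The clause (¬v6) is unit: v6 must be False.
The clause (¬v3) is unit: v3 must be False.
Pure literal: v1 appears only negated; assign v1 = False.
Pure literal: v2 appears only negated; assign v2 = False.
Try v4 = False.
v5, v7, v8 are now unconstrained; take v5 = True, v7 = False, v8 = True.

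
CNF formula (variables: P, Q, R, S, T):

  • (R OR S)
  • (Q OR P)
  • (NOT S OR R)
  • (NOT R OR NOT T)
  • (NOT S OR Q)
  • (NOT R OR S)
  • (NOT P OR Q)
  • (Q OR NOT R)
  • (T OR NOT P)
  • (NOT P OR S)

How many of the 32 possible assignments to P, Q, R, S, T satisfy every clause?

Satisfying assignments:
  P=F Q=T R=T S=T T=F
Count: 1.

1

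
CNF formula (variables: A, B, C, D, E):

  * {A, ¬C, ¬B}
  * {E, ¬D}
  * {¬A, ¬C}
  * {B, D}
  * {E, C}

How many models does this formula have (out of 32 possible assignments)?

7

Satisfying assignments:
  A=0 B=0 C=0 D=1 E=1
  A=0 B=0 C=1 D=1 E=1
  A=0 B=1 C=0 D=0 E=1
  A=0 B=1 C=0 D=1 E=1
  A=1 B=0 C=0 D=1 E=1
  A=1 B=1 C=0 D=0 E=1
  A=1 B=1 C=0 D=1 E=1
That's 7 in total.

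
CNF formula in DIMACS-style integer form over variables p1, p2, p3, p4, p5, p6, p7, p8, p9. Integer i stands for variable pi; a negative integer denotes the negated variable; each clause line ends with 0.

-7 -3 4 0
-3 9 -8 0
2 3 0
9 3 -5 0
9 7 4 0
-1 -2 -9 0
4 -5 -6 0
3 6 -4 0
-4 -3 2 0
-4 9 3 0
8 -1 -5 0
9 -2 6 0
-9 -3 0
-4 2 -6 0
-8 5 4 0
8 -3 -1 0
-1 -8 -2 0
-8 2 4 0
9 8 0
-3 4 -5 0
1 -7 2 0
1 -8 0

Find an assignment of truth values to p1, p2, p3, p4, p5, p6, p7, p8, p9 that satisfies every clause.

p1 = F, p2 = T, p3 = F, p4 = T, p5 = F, p6 = T, p7 = T, p8 = F, p9 = T

Set p1 = False and propagate.
  then p8 is forced to False.
  then p9 is forced to True.
  then p3 is forced to False.
  then p2 is forced to True.
Branch on p4: take p4 = True.
  then p6 is forced to True.
p5, p7 are now unconstrained; take p5 = False, p7 = True.
Every clause has at least one true literal under this assignment.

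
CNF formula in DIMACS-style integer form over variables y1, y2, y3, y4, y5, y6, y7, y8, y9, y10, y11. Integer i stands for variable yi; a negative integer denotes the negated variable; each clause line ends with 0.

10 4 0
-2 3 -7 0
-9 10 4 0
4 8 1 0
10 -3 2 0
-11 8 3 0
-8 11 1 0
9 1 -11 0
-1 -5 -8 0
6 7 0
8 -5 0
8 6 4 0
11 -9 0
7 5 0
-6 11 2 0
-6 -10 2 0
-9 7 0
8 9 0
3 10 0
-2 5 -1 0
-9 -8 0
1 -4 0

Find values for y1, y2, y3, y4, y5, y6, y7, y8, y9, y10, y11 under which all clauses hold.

Try y1 = True.
Try y2 = False.
The remaining clauses are satisfied by y3 = True, y4 = True, y5 = False, y6 = False, y7 = True, y8 = True, y9 = False, y10 = True, y11 = True.
Every clause has at least one true literal under this assignment.
Check each clause:
  1. (y10 | y4) — y10 is true.
  2. (y3 | ~y7 | ~y2) — y3 is true.
  3. (y4 | y10 | ~y9) — y10 is true.
  4. (y4 | y8 | y1) — y8 is true.
  5. (y2 | ~y3 | y10) — y10 is true.
  6. (y8 | y3 | ~y11) — y8 is true.
  7. (~y8 | y1 | y11) — y1 is true.
  8. (y1 | y9 | ~y11) — y1 is true.
  9. (~y8 | ~y5 | ~y1) — ~y5 is true.
  10. (y7 | y6) — y7 is true.
  11. (~y5 | y8) — y8 is true.
  12. (y8 | y4 | y6) — y8 is true.
  13. (y11 | ~y9) — y11 is true.
  14. (y5 | y7) — y7 is true.
  15. (~y6 | y11 | y2) — ~y6 is true.
  16. (y2 | ~y6 | ~y10) — ~y6 is true.
  17. (~y9 | y7) — y7 is true.
  18. (y8 | y9) — y8 is true.
  19. (y10 | y3) — y10 is true.
  20. (~y2 | y5 | ~y1) — ~y2 is true.
  21. (~y8 | ~y9) — ~y9 is true.
  22. (y1 | ~y4) — y1 is true.

y1=T, y2=F, y3=T, y4=T, y5=F, y6=F, y7=T, y8=T, y9=F, y10=T, y11=T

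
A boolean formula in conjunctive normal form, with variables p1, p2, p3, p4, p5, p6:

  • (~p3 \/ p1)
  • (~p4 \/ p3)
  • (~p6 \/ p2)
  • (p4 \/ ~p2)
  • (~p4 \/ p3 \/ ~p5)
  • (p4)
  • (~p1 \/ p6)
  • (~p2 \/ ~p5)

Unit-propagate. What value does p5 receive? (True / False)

False

(p4) is a unit clause: p4 = True.
From (~p4 \/ p3) and p4 = True: p3 = True.
(~p3 \/ p1) with p3 = True leaves only p1, so p1 = True.
In (~p1 \/ p6), ~p1 is now false; p6 must hold, so p6 = True.
(p2 \/ ~p6) with p6 = True leaves only p2, so p2 = True.
(~p5 \/ ~p2) with p2 = True leaves only ~p5, so p5 = False.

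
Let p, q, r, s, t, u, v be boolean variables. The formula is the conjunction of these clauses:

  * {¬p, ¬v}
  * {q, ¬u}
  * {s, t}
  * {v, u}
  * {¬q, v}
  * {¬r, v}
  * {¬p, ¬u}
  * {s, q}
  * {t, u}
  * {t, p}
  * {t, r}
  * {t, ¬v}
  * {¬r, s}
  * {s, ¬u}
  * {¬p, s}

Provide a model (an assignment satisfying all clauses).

p=False, q=True, r=False, s=True, t=True, u=True, v=True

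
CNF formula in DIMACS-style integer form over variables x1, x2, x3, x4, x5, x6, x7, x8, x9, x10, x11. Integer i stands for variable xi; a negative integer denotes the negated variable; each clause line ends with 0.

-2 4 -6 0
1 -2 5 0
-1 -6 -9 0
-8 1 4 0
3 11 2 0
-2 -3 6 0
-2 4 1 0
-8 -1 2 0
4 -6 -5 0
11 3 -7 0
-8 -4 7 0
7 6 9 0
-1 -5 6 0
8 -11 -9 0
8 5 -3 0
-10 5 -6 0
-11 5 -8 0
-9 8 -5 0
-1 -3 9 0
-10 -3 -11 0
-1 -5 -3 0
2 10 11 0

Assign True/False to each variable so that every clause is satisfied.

x1 = 0, x2 = 0, x3 = 0, x4 = 1, x5 = 1, x6 = 1, x7 = 0, x8 = 0, x9 = 0, x10 = 0, x11 = 1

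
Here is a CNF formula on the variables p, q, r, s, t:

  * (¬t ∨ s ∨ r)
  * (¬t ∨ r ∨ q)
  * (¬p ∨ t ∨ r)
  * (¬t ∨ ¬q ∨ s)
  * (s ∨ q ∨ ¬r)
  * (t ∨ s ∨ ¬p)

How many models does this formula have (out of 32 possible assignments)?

15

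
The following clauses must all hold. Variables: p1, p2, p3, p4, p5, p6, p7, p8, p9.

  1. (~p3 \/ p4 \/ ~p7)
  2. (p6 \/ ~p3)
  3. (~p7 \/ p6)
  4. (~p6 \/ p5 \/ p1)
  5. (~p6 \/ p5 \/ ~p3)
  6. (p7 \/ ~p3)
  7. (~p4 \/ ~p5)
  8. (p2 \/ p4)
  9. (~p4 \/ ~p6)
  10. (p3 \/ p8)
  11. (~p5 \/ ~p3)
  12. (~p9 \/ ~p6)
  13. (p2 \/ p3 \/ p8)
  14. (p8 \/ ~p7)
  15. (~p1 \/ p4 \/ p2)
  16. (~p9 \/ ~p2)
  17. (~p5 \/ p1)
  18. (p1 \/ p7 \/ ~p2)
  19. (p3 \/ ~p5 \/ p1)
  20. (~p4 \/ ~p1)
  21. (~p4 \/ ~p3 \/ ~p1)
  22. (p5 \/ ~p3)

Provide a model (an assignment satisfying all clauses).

p1 = True  p2 = True  p3 = False  p4 = False  p5 = True  p6 = True  p7 = False  p8 = True  p9 = False

p8 occurs only positively in the remaining clauses — set p8 = True.
Pure literal: p9 appears only negated; assign p9 = False.
Set p1 = True and propagate.
  then p4 is forced to False.
  then p2 is forced to True.
Set p3 = False and propagate.
For the remaining variables, p5 = True, p6 = True, p7 = False works.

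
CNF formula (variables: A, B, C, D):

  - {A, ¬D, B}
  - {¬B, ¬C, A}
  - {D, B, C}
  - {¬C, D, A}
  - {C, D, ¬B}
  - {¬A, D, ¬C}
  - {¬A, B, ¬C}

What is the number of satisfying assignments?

Satisfying assignments:
  A=0 B=1 C=0 D=1
  A=1 B=0 C=0 D=1
  A=1 B=1 C=0 D=1
  A=1 B=1 C=1 D=1
Count: 4.

4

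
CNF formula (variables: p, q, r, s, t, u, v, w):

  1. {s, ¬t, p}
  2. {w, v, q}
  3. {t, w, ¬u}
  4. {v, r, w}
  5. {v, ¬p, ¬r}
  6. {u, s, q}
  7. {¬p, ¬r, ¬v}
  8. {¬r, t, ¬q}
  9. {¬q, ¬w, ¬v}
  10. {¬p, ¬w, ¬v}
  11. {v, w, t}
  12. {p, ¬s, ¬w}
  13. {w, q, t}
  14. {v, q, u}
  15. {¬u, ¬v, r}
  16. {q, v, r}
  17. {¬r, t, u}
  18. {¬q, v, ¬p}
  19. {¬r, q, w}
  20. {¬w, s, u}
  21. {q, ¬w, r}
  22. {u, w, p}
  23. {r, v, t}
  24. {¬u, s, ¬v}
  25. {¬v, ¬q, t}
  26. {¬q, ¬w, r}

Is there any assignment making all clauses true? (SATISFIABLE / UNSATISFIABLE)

SATISFIABLE

Branch on p: take p = True.
Branch on q: take q = True.
  then v is forced to True.
  then r is forced to False.
  then w is forced to False.
  then u is forced to False.
  then t is forced to True.
s is now unconstrained; take s = False.
So p=True  q=True  r=False  s=False  t=True  u=False  v=True  w=False is a satisfying assignment.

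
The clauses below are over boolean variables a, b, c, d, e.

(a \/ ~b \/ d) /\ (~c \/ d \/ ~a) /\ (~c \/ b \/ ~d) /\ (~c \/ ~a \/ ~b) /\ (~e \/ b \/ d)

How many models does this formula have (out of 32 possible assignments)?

15

Case analysis on b and d:
  b=1, d=1: e free; 3 ways for (a,c) × 2^1 = 6.
  b=1, d=0: remaining (a,c,e) ∈ {(1,0,0); (1,0,1)} — 2.
  b=0, d=1: remaining (a,c,e) ∈ {(0,0,0); (0,0,1); (1,0,0); (1,0,1)} — 4.
  b=0, d=0: remaining (a,c,e) ∈ {(0,0,0); (0,1,0); (1,0,0)} — 3.
Total: 6 + 2 + 4 + 3 = 15.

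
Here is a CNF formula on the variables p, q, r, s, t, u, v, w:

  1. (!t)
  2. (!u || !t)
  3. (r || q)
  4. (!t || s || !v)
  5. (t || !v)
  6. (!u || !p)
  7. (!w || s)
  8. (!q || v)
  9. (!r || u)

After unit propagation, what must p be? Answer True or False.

Unit clause (!t) sets t = False.
From (!v || t) and t = False: v = False.
(v || !q): since v = False, the clause reduces to (!q). q = False.
(r || q): since q = False, the clause reduces to (r). r = True.
(!r || u) with r = True leaves only u, so u = True.
From (!p || !u) and u = True: p = False.

False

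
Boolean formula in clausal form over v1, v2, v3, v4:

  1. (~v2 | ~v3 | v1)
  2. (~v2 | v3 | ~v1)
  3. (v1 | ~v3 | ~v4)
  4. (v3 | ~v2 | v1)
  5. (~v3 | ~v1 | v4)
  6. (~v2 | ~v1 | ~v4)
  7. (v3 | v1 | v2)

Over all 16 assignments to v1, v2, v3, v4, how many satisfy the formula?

4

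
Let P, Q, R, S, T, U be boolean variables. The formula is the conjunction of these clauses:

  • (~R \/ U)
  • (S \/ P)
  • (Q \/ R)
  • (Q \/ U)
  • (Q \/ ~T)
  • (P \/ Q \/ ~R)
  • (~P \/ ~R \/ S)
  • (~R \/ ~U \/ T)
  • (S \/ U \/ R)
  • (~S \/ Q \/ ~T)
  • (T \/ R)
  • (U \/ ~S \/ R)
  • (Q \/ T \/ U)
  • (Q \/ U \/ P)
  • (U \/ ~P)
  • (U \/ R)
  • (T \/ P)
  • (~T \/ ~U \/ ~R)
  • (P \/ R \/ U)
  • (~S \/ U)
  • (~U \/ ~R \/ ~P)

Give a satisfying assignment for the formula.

Q occurs only positively in the remaining clauses — set Q = True.
Try P = False.
  then S is forced to True.
  then T is forced to True.
  then U is forced to True.
  then R is forced to False.
Every clause has at least one true literal under this assignment.

P=F, Q=T, R=F, S=T, T=T, U=T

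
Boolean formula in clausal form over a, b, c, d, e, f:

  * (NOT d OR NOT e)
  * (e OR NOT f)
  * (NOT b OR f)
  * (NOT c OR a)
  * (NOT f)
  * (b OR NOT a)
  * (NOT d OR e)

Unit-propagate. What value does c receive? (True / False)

False

Unit clause (NOT f) sets f = False.
From (NOT b OR f) and f = False: b = False.
(NOT a OR b) with b = False leaves only NOT a, so a = False.
From (a OR NOT c) and a = False: c = False.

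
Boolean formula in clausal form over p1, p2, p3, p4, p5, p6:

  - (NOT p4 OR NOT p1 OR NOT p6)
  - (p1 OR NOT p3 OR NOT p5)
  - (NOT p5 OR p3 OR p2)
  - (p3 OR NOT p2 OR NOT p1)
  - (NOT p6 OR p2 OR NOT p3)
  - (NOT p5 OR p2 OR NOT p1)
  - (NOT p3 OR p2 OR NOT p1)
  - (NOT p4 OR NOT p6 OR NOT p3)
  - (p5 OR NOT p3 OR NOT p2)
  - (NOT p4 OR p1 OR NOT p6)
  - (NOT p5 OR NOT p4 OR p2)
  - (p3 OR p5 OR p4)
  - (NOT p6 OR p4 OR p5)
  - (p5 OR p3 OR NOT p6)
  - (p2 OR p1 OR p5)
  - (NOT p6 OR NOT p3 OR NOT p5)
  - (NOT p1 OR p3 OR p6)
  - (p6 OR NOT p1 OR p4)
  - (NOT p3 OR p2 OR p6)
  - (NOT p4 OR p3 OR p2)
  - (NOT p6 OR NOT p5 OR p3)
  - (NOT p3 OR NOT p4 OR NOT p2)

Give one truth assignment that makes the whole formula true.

p1 = False, p2 = True, p3 = False, p4 = False, p5 = True, p6 = False

Check each clause:
  1. (NOT p6 OR NOT p4 OR NOT p1) — NOT p6 is true.
  2. (NOT p3 OR NOT p5 OR p1) — NOT p3 is true.
  3. (NOT p5 OR p3 OR p2) — p2 is true.
  4. (NOT p2 OR NOT p1 OR p3) — NOT p1 is true.
  5. (NOT p3 OR NOT p6 OR p2) — p2 is true.
  6. (NOT p1 OR p2 OR NOT p5) — p2 is true.
  7. (p2 OR NOT p1 OR NOT p3) — p2 is true.
  8. (NOT p3 OR NOT p6 OR NOT p4) — NOT p6 is true.
  9. (NOT p2 OR NOT p3 OR p5) — p5 is true.
  10. (NOT p6 OR p1 OR NOT p4) — NOT p6 is true.
  11. (NOT p5 OR NOT p4 OR p2) — p2 is true.
  12. (p4 OR p5 OR p3) — p5 is true.
  13. (NOT p6 OR p5 OR p4) — NOT p6 is true.
  14. (p3 OR NOT p6 OR p5) — NOT p6 is true.
  15. (p1 OR p5 OR p2) — p2 is true.
  16. (NOT p3 OR NOT p6 OR NOT p5) — NOT p6 is true.
  17. (NOT p1 OR p6 OR p3) — NOT p1 is true.
  18. (p4 OR NOT p1 OR p6) — NOT p1 is true.
  19. (p6 OR p2 OR NOT p3) — p2 is true.
  20. (p2 OR NOT p4 OR p3) — p2 is true.
  21. (NOT p6 OR NOT p5 OR p3) — NOT p6 is true.
  22. (NOT p4 OR NOT p3 OR NOT p2) — NOT p4 is true.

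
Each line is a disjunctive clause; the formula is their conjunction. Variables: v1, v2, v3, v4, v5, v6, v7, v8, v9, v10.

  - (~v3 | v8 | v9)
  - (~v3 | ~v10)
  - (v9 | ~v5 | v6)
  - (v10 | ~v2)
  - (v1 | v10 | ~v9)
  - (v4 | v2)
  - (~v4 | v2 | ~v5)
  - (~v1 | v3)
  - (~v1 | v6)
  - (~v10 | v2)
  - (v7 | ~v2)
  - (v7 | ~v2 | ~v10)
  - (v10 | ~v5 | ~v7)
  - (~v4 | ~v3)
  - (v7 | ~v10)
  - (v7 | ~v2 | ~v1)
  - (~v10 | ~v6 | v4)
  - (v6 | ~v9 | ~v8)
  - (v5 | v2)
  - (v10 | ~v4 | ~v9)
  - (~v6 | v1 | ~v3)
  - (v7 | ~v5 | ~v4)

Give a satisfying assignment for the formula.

v1 = 0, v2 = 1, v3 = 0, v4 = 1, v5 = 1, v6 = 1, v7 = 1, v8 = 0, v9 = 1, v10 = 1

Set v1 = False and propagate.
The remaining clauses are satisfied by v2 = True, v3 = False, v4 = True, v5 = True, v6 = True, v7 = True, v8 = False, v9 = True, v10 = True.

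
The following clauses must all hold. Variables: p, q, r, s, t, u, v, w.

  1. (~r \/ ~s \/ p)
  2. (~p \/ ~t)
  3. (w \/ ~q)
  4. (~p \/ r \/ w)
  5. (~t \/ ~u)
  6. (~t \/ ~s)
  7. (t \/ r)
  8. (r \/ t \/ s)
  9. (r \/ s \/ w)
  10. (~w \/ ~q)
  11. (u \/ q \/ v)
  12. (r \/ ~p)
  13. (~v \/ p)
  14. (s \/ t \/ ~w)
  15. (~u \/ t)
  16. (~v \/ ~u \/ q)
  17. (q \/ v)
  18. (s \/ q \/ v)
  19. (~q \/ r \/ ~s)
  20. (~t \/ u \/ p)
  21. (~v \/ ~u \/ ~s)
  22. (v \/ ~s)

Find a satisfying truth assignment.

p=T  q=F  r=T  s=F  t=F  u=F  v=T  w=F

Set p = True and propagate.
  then t is forced to False.
  then r is forced to True.
  then u is forced to False.
Try q = False.
  then v is forced to True.
The remaining clauses are satisfied by s = False, w = False.
Every clause has at least one true literal under this assignment.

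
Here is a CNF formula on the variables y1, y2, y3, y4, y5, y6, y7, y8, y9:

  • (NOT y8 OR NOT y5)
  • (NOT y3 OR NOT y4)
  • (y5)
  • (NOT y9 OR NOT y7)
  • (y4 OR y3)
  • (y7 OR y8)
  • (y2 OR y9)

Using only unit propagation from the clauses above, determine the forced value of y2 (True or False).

True

Unit clause (y5) sets y5 = True.
(NOT y8 OR NOT y5): since y5 = True, the clause reduces to (NOT y8). y8 = False.
In (y7 OR y8), y8 is now false; y7 must hold, so y7 = True.
(NOT y9 OR NOT y7) with y7 = True leaves only NOT y9, so y9 = False.
(y9 OR y2) with y9 = False leaves only y2, so y2 = True.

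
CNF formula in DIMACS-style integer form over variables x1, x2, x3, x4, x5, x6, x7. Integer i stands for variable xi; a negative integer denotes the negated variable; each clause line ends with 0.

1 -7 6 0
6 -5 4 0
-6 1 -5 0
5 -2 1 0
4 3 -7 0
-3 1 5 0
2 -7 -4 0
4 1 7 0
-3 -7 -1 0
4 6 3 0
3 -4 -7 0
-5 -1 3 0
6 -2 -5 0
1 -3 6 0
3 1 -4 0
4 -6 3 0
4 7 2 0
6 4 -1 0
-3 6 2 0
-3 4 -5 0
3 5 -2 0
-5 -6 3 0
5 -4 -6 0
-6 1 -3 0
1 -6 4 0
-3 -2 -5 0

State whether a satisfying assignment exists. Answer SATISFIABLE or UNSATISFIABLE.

SATISFIABLE

Branch on x1: take x1 = True.
The remaining clauses are satisfied by x2 = True, x3 = True, x4 = False, x5 = False, x6 = True, x7 = False.
So x1=True, x2=True, x3=True, x4=False, x5=False, x6=True, x7=False is a satisfying assignment.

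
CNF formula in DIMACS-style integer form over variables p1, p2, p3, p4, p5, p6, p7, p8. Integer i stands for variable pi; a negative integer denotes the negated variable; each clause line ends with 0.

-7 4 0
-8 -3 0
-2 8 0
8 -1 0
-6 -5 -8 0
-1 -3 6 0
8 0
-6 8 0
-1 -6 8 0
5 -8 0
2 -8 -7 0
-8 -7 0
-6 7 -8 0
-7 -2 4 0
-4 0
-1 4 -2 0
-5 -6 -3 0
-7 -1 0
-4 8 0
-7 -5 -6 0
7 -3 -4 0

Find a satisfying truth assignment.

The clause (p8) is unit: p8 must be True.
The clause (NOT p3) is unit: p3 must be False.
Unit propagation: (p5) forces p5 = True.
(NOT p6) is a unit clause, so p6 = False.
The clause (NOT p7) is unit: p7 must be False.
(NOT p4) is a unit clause, so p4 = False.
Pure literal: p1 appears only negated; assign p1 = False.
Pure literal: p2 appears only negated; assign p2 = False.

p1 = False, p2 = False, p3 = False, p4 = False, p5 = True, p6 = False, p7 = False, p8 = True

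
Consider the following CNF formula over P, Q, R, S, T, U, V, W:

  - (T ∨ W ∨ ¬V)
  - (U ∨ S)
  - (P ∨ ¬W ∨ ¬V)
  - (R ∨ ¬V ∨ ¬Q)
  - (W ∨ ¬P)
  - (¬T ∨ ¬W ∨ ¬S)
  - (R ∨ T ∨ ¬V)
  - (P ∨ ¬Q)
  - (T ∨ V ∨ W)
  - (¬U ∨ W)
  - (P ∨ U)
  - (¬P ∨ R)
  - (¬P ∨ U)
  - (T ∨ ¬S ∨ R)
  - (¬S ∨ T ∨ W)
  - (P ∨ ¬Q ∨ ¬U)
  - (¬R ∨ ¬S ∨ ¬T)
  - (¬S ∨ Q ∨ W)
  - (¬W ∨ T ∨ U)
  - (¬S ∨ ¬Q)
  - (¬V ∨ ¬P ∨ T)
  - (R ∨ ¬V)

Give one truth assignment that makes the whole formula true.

Try P = False.
  then Q is forced to False.
  then U is forced to True.
  then W is forced to True.
  then V is forced to False.
Set R = True and propagate.
Branch on S: take S = False.
T is now unconstrained; take T = False.

P=F, Q=F, R=T, S=F, T=F, U=T, V=F, W=T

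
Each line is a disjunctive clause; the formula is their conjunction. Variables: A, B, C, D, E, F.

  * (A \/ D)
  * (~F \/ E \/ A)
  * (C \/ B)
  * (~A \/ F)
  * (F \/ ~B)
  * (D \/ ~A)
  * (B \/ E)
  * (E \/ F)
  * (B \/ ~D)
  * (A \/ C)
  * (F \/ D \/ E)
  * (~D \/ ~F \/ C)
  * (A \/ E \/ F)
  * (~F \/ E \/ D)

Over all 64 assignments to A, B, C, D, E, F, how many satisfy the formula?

The models are:
  A=0 B=1 C=1 D=1 E=1 F=1
  A=1 B=1 C=1 D=1 E=0 F=1
  A=1 B=1 C=1 D=1 E=1 F=1
Count: 3.

3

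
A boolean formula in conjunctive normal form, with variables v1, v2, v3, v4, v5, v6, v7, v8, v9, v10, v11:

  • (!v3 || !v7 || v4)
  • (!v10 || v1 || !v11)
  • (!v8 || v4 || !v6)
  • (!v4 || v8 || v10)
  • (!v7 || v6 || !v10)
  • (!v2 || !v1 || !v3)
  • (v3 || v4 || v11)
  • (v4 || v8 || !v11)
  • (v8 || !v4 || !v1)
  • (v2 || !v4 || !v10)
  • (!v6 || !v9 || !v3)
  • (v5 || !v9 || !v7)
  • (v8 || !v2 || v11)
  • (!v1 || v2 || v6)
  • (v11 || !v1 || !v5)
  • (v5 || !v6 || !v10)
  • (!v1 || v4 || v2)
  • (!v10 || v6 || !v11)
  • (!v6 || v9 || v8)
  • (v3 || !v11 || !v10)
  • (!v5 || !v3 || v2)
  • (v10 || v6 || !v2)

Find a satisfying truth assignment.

Set v1 = False and propagate.
Try v2 = False.
The remaining clauses are satisfied by v3 = False, v4 = True, v5 = True, v6 = True, v7 = True, v8 = True, v9 = False, v10 = False, v11 = False.
Check each clause:
  1. (!v7 || v4 || !v3) — v4 is true.
  2. (v1 || !v10 || !v11) — !v11 is true.
  3. (v4 || !v6 || !v8) — v4 is true.
  4. (v10 || !v4 || v8) — v8 is true.
  5. (v6 || !v10 || !v7) — v6 is true.
  6. (!v2 || !v3 || !v1) — !v3 is true.
  7. (v4 || v3 || v11) — v4 is true.
  8. (v8 || !v11 || v4) — v8 is true.
  9. (v8 || !v4 || !v1) — v8 is true.
  10. (v2 || !v4 || !v10) — !v10 is true.
  11. (!v6 || !v3 || !v9) — !v3 is true.
  12. (!v7 || v5 || !v9) — v5 is true.
  13. (v11 || !v2 || v8) — v8 is true.
  14. (v6 || !v1 || v2) — v6 is true.
  15. (!v5 || !v1 || v11) — !v1 is true.
  16. (!v6 || !v10 || v5) — v5 is true.
  17. (!v1 || v2 || v4) — v4 is true.
  18. (!v10 || v6 || !v11) — !v11 is true.
  19. (!v6 || v9 || v8) — v8 is true.
  20. (!v11 || v3 || !v10) — !v11 is true.
  21. (!v3 || !v5 || v2) — !v3 is true.
  22. (!v2 || v6 || v10) — v6 is true.

v1=F, v2=F, v3=F, v4=T, v5=T, v6=T, v7=T, v8=T, v9=F, v10=F, v11=F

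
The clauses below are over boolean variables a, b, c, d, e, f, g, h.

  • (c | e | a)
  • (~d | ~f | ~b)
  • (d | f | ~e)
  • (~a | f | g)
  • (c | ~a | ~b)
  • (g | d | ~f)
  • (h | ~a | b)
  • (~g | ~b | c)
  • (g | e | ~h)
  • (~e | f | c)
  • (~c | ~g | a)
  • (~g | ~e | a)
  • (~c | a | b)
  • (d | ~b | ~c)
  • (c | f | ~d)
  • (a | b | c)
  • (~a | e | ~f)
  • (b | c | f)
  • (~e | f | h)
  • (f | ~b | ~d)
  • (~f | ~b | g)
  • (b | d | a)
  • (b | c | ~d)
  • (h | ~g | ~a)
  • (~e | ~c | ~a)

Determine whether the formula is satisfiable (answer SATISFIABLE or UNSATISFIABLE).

Branch on a: take a = True.
Set b = False and propagate.
  then h is forced to True.
Try c = True.
  then e is forced to False.
  then g is forced to True.
  then f is forced to False.
d is now unconstrained; take d = True.
So a = T, b = F, c = T, d = T, e = F, f = F, g = T, h = T is a satisfying assignment.

SATISFIABLE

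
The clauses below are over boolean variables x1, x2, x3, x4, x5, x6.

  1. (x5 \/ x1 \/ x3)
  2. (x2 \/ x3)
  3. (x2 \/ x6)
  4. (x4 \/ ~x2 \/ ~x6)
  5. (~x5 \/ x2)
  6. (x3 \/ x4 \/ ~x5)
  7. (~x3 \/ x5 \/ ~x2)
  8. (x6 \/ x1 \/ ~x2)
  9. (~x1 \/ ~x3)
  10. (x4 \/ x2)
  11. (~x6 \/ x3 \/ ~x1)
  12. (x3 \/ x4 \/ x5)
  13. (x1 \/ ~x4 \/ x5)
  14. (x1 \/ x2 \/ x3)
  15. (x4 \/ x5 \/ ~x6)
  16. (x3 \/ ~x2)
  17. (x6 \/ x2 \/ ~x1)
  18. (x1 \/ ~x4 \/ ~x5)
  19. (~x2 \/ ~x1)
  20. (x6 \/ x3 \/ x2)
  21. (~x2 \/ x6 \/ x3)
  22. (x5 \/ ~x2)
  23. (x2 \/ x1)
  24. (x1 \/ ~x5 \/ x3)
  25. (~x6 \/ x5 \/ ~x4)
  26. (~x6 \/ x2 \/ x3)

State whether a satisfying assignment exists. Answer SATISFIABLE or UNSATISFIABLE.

x2 = True:
  propagation gives x3=True, x5=True, x1=False, x6=True; an empty clause results — contradiction.
x2 = False:
  propagation gives x3=True, x6=True, x5=False, x1=False; an empty clause results — contradiction.
Every branch closes, so no satisfying assignment exists.

UNSATISFIABLE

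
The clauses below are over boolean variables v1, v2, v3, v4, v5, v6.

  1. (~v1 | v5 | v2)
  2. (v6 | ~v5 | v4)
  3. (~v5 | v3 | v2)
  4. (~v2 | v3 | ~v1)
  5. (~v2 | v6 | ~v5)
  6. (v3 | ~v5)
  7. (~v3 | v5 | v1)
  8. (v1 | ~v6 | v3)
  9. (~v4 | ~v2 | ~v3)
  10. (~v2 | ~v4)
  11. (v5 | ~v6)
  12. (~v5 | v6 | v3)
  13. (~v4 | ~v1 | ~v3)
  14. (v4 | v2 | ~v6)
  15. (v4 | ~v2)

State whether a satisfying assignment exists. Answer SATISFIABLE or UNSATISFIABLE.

SATISFIABLE

Set v1 = False and propagate.
Try v2 = False.
Branch on v3: take v3 = True.
  then v5 is forced to True.
For the remaining variables, v4 = True, v6 = True works.
So v1=F, v2=F, v3=T, v4=T, v5=T, v6=T is a satisfying assignment.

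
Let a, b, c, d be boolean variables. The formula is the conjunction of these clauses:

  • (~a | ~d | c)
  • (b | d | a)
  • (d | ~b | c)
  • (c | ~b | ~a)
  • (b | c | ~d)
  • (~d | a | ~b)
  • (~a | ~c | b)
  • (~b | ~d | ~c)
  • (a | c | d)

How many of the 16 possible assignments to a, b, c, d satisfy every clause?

Satisfying assignments:
  a=0 b=0 c=1 d=1
  a=0 b=1 c=1 d=0
  a=1 b=0 c=0 d=0
  a=1 b=1 c=1 d=0
Count: 4.

4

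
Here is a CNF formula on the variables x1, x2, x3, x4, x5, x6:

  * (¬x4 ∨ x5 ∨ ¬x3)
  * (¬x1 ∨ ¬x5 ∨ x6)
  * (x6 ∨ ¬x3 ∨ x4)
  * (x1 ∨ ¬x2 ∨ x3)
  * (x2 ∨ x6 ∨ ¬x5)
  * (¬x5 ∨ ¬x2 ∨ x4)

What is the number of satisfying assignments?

28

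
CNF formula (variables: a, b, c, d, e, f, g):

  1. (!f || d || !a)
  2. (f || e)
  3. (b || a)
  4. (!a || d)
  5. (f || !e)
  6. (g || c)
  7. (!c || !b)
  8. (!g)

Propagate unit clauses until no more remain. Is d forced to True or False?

(!g) is a unit clause: g = False.
From (g || c) and g = False: c = True.
In (!c || !b), !c is now false; !b must hold, so b = False.
In (b || a), b is now false; a must hold, so a = True.
In (!a || d), !a is now false; d must hold, so d = True.

True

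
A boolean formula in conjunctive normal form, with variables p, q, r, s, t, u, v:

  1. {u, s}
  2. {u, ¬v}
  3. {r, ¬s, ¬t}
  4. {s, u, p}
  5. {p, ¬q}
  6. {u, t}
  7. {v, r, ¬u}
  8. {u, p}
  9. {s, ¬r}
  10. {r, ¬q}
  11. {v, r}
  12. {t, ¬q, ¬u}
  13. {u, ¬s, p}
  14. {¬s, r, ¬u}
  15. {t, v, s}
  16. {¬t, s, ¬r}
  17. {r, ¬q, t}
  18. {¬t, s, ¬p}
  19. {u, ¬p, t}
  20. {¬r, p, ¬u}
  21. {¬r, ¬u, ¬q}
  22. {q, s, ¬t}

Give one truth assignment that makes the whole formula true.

p=True, q=False, r=False, s=False, t=False, u=True, v=True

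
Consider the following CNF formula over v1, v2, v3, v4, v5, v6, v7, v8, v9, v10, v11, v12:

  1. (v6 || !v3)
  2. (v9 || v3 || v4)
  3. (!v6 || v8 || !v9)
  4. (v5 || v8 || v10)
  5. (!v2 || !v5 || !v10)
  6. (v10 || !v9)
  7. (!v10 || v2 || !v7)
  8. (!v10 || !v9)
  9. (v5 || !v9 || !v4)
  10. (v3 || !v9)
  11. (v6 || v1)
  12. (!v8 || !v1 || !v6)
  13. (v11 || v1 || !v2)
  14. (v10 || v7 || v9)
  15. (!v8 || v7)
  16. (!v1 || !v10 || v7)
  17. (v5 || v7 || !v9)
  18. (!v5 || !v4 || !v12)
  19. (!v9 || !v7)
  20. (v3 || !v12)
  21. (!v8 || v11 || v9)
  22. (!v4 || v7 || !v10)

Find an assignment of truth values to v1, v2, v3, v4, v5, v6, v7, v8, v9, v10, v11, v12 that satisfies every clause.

v12 occurs only negated in the remaining clauses — set v12 = False.
Branch on v1: take v1 = True.
The remaining clauses are satisfied by v2 = True, v3 = False, v4 = True, v5 = True, v6 = True, v7 = True, v8 = False, v9 = False, v10 = False, v11 = False.
Every clause has at least one true literal under this assignment.

v1=T, v2=T, v3=F, v4=T, v5=T, v6=T, v7=T, v8=F, v9=F, v10=F, v11=F, v12=F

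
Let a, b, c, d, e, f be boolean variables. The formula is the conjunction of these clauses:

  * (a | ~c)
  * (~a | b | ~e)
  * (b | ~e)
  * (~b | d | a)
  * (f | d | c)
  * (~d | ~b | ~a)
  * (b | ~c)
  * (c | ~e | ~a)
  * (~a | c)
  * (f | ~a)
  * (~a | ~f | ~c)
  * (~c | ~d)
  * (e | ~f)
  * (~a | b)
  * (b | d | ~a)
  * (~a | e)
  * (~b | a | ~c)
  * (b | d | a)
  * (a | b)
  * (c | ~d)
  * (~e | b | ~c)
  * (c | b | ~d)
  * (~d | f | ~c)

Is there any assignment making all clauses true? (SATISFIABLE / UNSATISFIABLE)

UNSATISFIABLE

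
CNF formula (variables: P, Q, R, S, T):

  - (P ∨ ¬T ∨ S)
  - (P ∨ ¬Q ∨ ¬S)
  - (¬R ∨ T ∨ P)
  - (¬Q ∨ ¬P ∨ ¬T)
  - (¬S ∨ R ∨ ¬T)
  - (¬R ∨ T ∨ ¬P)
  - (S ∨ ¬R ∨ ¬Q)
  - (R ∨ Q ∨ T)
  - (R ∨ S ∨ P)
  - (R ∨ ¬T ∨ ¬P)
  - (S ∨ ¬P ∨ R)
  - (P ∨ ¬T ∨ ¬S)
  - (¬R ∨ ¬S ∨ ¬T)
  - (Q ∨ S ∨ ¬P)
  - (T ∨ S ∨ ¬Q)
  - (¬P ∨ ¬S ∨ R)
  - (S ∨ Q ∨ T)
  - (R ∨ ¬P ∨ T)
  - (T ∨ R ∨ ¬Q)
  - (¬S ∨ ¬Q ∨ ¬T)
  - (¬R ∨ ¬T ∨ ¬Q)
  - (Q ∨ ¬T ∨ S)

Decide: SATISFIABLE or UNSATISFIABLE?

UNSATISFIABLE

T = True:
  S = True:
    propagation gives R=True; an empty clause results — contradiction.
  S = False:
    propagation gives P=True, Q=False; an empty clause results — contradiction.
T = False:
  R = True:
    propagation gives P=True; an empty clause results — contradiction.
  R = False:
    propagation gives Q=True; an empty clause results — contradiction.
Every branch closes, so no satisfying assignment exists.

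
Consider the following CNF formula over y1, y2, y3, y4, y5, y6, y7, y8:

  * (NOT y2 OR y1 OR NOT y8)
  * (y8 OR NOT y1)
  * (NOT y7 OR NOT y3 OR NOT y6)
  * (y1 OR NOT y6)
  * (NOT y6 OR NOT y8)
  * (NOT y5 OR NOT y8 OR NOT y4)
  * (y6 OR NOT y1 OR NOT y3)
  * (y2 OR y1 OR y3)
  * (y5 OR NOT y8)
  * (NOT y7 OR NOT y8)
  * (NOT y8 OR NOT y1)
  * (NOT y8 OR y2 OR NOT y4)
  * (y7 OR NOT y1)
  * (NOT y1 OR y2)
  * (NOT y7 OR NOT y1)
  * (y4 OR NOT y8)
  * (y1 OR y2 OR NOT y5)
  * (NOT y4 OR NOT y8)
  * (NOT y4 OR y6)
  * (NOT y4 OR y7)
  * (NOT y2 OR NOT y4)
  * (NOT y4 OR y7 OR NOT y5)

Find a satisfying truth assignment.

y1=False  y2=True  y3=False  y4=False  y5=True  y6=False  y7=False  y8=False

Try y1 = False.
  then y6 is forced to False.
  then y4 is forced to False.
  then y8 is forced to False.
The remaining clauses are satisfied by y2 = True, y3 = False, y5 = True, y7 = False.
Every clause has at least one true literal under this assignment.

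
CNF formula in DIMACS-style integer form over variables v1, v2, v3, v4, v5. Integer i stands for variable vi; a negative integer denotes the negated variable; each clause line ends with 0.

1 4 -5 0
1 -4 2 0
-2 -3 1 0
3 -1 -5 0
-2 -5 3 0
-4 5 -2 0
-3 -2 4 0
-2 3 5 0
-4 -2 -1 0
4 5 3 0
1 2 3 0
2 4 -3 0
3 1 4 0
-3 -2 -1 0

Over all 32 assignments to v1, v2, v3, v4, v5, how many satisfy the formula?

3

Satisfying assignments:
  v1=1 v2=0 v3=0 v4=1 v5=0
  v1=1 v2=0 v3=1 v4=1 v5=0
  v1=1 v2=0 v3=1 v4=1 v5=1
That's 3 in total.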